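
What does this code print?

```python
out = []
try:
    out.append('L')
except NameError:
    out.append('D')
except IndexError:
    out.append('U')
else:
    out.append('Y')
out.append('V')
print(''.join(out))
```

Execution trace: 'L' (try body, no exception) → 'Y' (else) → 'V' (after the try/except). Output: LYV

Answer: LYV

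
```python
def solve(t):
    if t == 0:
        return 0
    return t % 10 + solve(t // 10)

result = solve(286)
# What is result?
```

Sum of digits of 286: 6 + 8 + 2 = 16

Answer: 16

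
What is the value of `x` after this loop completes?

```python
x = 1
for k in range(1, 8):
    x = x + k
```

Start at 1, add 1 through 7
`x` takes the values: 1 → 2 → 4 → 7 → 11 → 16 → 22 → 29

Answer: 29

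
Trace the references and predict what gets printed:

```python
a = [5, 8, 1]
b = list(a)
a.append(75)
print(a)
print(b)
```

Key concept: list() constructor creates copy.
Step by step:
`a = [5, 8, 1]` → a = [5, 8, 1]
`b = list(a)` → b = [5, 8, 1]
`a.append(75)` → a = [5, 8, 1, 75]
`print(a)` → prints [5, 8, 1, 75]
`print(b)` → prints [5, 8, 1]

Answer:
[5, 8, 1, 75]
[5, 8, 1]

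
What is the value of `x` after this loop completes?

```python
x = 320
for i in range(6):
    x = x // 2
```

Halve 6 times: 320 // 2^6 = 5
`x` takes the values: 320 → 160 → 80 → 40 → 20 → 10 → 5

Answer: 5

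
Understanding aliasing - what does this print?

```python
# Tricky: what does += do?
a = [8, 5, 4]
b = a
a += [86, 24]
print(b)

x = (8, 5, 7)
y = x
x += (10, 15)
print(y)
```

Key concept: += behavior differs for mutable vs immutable.
Step by step:
`a = [8, 5, 4]` → a = [8, 5, 4]
`b = a` → b = [8, 5, 4] (same object as a)
`a += [86, 24]` → a = [8, 5, 4, 86, 24] (same object as b); b = [8, 5, 4, 86, 24] (same object as a)
`print(b)` → prints [8, 5, 4, 86, 24]
`x = (8, 5, 7)` → x = (8, 5, 7)
`y = x` → y = (8, 5, 7)
`x += (10, 15)` → x = (8, 5, 7, 10, 15)
`print(y)` → prints (8, 5, 7)

Answer:
[8, 5, 4, 86, 24]
(8, 5, 7)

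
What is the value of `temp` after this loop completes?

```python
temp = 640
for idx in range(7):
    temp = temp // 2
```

Halve 7 times: 640 // 2^7 = 5
`temp` takes the values: 640 → 320 → 160 → 80 → 40 → 20 → 10 → 5

Answer: 5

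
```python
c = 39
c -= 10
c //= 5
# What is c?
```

Trace:
`c = 39` → c = 39
`c -= 10` → c = 29
`c //= 5` → c = 5
So c = 5

Answer: 5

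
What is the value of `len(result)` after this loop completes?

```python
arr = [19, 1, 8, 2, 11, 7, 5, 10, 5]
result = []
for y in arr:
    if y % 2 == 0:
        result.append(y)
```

Count even numbers in [19, 1, 8, 2, 11, 7, 5, 10, 5]
`result` takes the values: [] → [8] → [8, 2] → [8, 2, 10]
So `len(result)` = 3

Answer: 3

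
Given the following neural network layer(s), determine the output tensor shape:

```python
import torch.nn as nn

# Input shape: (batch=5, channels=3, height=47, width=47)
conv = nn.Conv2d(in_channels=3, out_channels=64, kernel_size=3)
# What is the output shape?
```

Input: (5, 3, 47, 47) -> Output: (5, 64, 45, 45)

Answer: (5, 64, 45, 45)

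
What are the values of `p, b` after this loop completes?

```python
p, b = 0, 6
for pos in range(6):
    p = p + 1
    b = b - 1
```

p goes 0→6, b goes 6→0
`p, b` takes the values: (0, 6) → (1, 6) → (1, 5) → (2, 5) → (2, 4) → (3, 4) → (3, 3) → (4, 3) → (4, 2) → (5, 2) → (5, 1) → (6, 1) → (6, 0)

Answer: 6, 0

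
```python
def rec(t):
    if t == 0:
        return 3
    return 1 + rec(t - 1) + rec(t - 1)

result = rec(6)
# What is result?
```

rec(t) = 1 + 2·rec(t-1), rec(0)=3. Closed form: (3+1)·2^6 - 1 = 255.

Answer: 255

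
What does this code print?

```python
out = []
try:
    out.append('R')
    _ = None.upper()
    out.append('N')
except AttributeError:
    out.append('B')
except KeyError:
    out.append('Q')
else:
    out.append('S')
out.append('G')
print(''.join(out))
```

Execution trace: 'R' (try body) → 'B' (except AttributeError) → 'G' (after the try/except). Output: RBG

Answer: RBG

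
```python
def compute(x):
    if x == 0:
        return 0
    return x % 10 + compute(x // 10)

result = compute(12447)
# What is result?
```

Sum of digits of 12447: 7 + 4 + 4 + 2 + 1 = 18

Answer: 18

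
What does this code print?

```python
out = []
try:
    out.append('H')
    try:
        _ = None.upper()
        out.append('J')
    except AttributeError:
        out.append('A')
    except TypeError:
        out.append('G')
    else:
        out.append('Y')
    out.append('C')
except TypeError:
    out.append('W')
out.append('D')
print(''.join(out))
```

Execution trace: 'H' (try body) → 'A' (inner except AttributeError) → 'C' (try body, no exception) → 'D' (after the try/except). Output: HACD

Answer: HACD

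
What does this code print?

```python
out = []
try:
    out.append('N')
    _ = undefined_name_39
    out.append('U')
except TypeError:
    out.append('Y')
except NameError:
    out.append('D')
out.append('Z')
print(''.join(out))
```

Execution trace: 'N' (try body) → 'D' (except NameError) → 'Z' (after the try/except). Output: NDZ

Answer: NDZ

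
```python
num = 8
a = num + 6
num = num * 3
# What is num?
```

Trace:
`num = 8` → num = 8
`a = num + 6` → a = 14
`num = num * 3` → num = 24
So num = 24

Answer: 24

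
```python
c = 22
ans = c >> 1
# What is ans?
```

Trace:
`c = 22` → c = 22
`ans = c >> 1` → ans = 11
So ans = 11

Answer: 11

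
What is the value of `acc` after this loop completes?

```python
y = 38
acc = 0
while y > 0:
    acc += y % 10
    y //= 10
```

Sum digits of 38
`acc` takes the values: 0 → 8 → 11

Answer: 11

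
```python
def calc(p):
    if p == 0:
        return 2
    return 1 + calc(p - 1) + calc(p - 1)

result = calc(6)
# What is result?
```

calc(p) = 1 + 2·calc(p-1), calc(0)=2. Closed form: (2+1)·2^6 - 1 = 191.

Answer: 191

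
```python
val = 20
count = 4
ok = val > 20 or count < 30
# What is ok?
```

Trace:
`val = 20` → val = 20
`count = 4` → count = 4
`ok = val > 20 or count < 30` → ok = True
So ok = True

Answer: True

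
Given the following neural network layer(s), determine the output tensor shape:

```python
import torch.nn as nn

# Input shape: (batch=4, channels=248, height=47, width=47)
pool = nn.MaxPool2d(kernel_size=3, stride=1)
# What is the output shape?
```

Input: (4, 248, 47, 47) -> Output: (4, 248, 45, 45)

Answer: (4, 248, 45, 45)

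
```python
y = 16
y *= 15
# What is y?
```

Trace:
`y = 16` → y = 16
`y *= 15` → y = 240
So y = 240

Answer: 240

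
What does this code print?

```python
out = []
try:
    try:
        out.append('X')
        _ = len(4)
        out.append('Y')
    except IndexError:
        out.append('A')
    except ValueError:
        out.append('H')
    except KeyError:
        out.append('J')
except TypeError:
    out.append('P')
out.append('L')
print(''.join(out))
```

Execution trace: 'X' (try body) → 'P' (outer except TypeError) → 'L' (after the try/except). Output: XPL

Answer: XPL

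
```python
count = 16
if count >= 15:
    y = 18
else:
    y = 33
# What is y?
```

Trace:
`count = 16` → count = 16
`if count >= 15: ...` → count >= 15 is True → y = 18
So y = 18

Answer: 18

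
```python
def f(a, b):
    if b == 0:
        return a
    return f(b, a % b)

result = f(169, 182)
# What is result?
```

f(169, 182) -> f(182, 169) -> f(169, 13) -> f(13, 0) -> 13

Answer: 13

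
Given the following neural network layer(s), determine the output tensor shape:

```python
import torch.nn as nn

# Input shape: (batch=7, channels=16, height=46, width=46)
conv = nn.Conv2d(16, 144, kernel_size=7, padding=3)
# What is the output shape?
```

Input: (7, 16, 46, 46) -> Output: (7, 144, 46, 46)

Answer: (7, 144, 46, 46)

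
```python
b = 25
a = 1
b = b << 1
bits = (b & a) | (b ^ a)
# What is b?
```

Trace:
`b = 25` → b = 25
`a = 1` → a = 1
`b = b << 1` → b = 50
`bits = (b & a) | (b ^ a)` → bits = 51
So b = 50

Answer: 50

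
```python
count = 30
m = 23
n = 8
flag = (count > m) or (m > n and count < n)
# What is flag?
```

Trace:
`count = 30` → count = 30
`m = 23` → m = 23
`n = 8` → n = 8
`flag = (count > m) or (m > n and count < n)` → flag = True
So flag = True

Answer: True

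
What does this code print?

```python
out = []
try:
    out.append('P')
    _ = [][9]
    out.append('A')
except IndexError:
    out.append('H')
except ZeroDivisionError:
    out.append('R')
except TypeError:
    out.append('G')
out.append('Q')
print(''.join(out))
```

Execution trace: 'P' (try body) → 'H' (except IndexError) → 'Q' (after the try/except). Output: PHQ

Answer: PHQ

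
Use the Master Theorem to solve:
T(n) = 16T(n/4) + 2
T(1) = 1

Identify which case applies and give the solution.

a=16, b=4, f(n)=2. log_4(16) = 2. Since c=0 < 2, Case 1 applies: T(n) = Θ(n^log_b(a)) = O(n^2).

Answer: O(n^2) - Case 1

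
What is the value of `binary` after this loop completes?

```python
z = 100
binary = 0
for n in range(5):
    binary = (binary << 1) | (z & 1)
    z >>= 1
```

Reverse lowest 5 bits of 100
`binary` takes the values: 0 → 1 → 2 → 4

Answer: 4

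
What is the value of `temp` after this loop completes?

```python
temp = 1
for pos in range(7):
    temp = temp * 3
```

Multiply by 3, 7 times: 1 * 3^7 = 2187
`temp` takes the values: 1 → 3 → 9 → 27 → 81 → 243 → 729 → 2187

Answer: 2187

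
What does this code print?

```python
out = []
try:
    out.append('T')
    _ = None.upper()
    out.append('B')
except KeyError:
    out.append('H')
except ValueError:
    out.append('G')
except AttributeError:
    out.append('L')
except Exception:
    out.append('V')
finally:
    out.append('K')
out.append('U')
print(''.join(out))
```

Execution trace: 'T' (try body) → 'L' (except AttributeError) → 'K' (finally) → 'U' (after the try/except). Output: TLKU

Answer: TLKU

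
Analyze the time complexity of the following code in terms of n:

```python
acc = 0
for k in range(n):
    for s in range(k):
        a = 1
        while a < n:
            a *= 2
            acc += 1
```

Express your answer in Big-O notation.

Each loop level contributes: n × n × log n. Multiplying the contributions gives O(n^2 log n).

Answer: O(n^2 log n)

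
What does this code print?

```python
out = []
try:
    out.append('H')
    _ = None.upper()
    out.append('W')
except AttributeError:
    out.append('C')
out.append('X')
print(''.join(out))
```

Execution trace: 'H' (try body) → 'C' (except AttributeError) → 'X' (after the try/except). Output: HCX

Answer: HCX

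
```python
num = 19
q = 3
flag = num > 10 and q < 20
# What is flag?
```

Trace:
`num = 19` → num = 19
`q = 3` → q = 3
`flag = num > 10 and q < 20` → flag = True
So flag = True

Answer: True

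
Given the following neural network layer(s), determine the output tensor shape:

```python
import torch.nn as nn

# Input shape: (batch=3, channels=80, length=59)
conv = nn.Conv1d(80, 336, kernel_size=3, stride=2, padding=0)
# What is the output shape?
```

Input: (3, 80, 59) -> Output: (3, 336, 29)

Answer: (3, 336, 29)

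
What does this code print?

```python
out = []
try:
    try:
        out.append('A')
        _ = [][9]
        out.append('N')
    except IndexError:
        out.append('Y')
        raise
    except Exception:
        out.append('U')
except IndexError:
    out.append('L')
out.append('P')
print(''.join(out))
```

Execution trace: 'A' (inner try body) → 'Y' (inner except IndexError) → 'L' (outer except IndexError) → 'P' (after the try/except). Output: AYLP

Answer: AYLP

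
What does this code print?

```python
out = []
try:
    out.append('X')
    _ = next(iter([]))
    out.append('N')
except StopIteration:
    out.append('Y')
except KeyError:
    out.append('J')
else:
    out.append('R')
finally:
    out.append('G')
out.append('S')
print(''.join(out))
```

Execution trace: 'X' (try body) → 'Y' (except StopIteration) → 'G' (finally) → 'S' (after the try/except). Output: XYGS

Answer: XYGS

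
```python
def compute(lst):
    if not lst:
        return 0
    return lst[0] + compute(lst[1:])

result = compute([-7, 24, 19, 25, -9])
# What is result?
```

(-7) + 24 + 19 + 25 + (-9) + 0 = 52

Answer: 52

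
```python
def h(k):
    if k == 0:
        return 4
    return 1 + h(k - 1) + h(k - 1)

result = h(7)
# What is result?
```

h(k) = 1 + 2·h(k-1), h(0)=4. Closed form: (4+1)·2^7 - 1 = 639.

Answer: 639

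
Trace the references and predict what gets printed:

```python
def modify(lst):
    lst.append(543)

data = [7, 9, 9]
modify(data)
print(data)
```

Key concept: function modifies passed list.
Step by step:
`data = [7, 9, 9]` → data = [7, 9, 9]
`modify(data)` → data = [7, 9, 9, 543]
`print(data)` → prints [7, 9, 9, 543]

Answer: [7, 9, 9, 543]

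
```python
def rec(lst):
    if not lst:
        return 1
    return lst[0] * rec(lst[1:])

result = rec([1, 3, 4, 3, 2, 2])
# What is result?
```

Product over [1, 3, 4, 3, 2, 2] = 1 * 3 * 4 * 3 * 2 * 2 = 144

Answer: 144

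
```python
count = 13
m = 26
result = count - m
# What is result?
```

Trace:
`count = 13` → count = 13
`m = 26` → m = 26
`result = count - m` → result = -13
So result = -13

Answer: -13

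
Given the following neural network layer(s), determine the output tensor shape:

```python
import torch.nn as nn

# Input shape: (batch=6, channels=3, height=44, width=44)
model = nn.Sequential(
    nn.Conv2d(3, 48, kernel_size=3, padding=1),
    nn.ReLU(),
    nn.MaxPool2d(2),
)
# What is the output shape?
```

Input: (6, 3, 44, 44) -> after Conv2d: (6, 48, 44, 44) -> after ReLU: (6, 48, 44, 44) -> Output: (6, 48, 22, 22)

Answer: (6, 48, 22, 22)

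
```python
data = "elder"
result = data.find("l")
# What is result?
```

Trace:
`data = "elder"` → data = 'elder'
`result = data.find("l")` → result = 1
So result = 1

Answer: 1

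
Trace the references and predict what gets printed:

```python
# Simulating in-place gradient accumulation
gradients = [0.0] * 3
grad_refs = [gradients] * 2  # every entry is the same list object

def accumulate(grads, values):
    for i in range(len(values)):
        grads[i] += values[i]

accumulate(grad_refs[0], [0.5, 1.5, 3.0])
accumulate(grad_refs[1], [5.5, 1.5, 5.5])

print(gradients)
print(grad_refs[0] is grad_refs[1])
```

Key concept: gradient accumulation aliasing.
Step by step:
`gradients = [0.0] * 3` → gradients = [0.0, 0.0, 0.0]
`grad_refs = [gradients] * 2` → grad_refs = [[0.0, 0.0, 0.0], [0.0, 0.0, 0.0]]
`accumulate(grad_refs[0], [0.5, 1.5, 3.0])` → gradients = [0.5, 1.5, 3.0]; grad_refs = [[0.5, 1.5, 3.0], [0.5, 1.5, 3.0]]
`accumulate(grad_refs[1], [5.5, 1.5, 5.5])` → gradients = [6.0, 3.0, 8.5]; grad_refs = [[6.0, 3.0, 8.5], [6.0, 3.0, 8.5]]
`print(gradients)` → prints [6.0, 3.0, 8.5]
`print(grad_refs[0] is grad_refs[1])` → prints True

Answer:
[6.0, 3.0, 8.5]
True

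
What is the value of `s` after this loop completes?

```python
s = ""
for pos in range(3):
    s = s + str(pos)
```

Concatenate digits 0 to 2
`s` takes the values: "" → "0" → "01" → "012"

Answer: "012"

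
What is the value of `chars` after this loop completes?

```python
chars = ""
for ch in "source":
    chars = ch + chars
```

Reverse 'source'
`chars` takes the values: "" → "s" → "os" → "uos" → "ruos" → "cruos" → "ecruos"

Answer: "ecruos"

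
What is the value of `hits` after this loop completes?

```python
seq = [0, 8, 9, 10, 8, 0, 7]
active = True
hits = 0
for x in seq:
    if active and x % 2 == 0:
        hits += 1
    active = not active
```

Count even values at even positions
`hits` takes the values: 0 → 1 → 2

Answer: 2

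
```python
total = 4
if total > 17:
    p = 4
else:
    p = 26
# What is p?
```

Trace:
`total = 4` → total = 4
`if total > 17: ...` → total > 17 is False, take else branch → p = 26
So p = 26

Answer: 26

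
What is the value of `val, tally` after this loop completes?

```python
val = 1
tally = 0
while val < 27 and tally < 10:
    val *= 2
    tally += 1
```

Double until >= 27 or 10 iterations
`val, tally` takes the values: (1, 0) → (2, 0) → (2, 1) → (4, 1) → (4, 2) → (8, 2) → (8, 3) → (16, 3) → (16, 4) → (32, 4) → (32, 5)

Answer: 32, 5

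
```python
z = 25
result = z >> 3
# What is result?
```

Trace:
`z = 25` → z = 25
`result = z >> 3` → result = 3
So result = 3

Answer: 3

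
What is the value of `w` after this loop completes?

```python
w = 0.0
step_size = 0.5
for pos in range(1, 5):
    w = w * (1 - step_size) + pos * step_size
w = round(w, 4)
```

Moving average with lr=0.5
`w` takes the values: 0.0 → 0.5 → 1.25 → 2.125 → 3.0625

Answer: 3.0625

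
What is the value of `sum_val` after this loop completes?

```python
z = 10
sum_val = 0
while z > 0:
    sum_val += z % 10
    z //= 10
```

Sum digits of 10
`sum_val` takes the values: 0 → 1

Answer: 1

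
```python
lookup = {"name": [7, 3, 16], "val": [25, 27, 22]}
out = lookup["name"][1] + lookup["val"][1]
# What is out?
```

Trace:
`lookup = {"name": [7, 3, 16], "val": [25, 27, 22]}` → lookup = {'name': [7, 3, 16], 'val': [25, 27, 22]}
`out = lookup["name"][1] + lookup["val"][1]` → out = 30
So out = 30

Answer: 30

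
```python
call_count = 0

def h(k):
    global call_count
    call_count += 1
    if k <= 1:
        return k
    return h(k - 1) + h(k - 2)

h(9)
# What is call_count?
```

Calls(k) = 1 + Calls(k-1) + Calls(k-2); Calls(0)=Calls(1)=1. For k=9 this gives 109.

Answer: 109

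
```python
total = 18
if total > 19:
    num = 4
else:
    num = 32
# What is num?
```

Trace:
`total = 18` → total = 18
`if total > 19: ...` → total > 19 is False, take else branch → num = 32
So num = 32

Answer: 32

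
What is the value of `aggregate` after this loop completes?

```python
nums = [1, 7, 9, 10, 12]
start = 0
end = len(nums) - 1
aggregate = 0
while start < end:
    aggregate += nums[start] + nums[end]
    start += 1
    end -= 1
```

Sum of pairs from ends
`aggregate` takes the values: 0 → 13 → 30

Answer: 30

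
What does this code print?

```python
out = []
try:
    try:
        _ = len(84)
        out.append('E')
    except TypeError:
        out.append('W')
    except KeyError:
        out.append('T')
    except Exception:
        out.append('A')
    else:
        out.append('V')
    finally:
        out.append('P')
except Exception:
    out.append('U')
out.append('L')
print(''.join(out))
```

Execution trace: 'W' (inner except TypeError) → 'P' (inner finally) → 'L' (after the try/except). Output: WPL

Answer: WPL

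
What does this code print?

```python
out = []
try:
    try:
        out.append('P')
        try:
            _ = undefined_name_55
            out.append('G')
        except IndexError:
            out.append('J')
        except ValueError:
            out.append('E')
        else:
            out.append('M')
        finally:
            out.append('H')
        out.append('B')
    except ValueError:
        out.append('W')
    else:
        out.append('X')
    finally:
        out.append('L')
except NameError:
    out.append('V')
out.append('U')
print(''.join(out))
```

Execution trace: 'P' (try body) → 'H' (inner finally) → 'L' (finally) → 'V' (outer except NameError) → 'U' (after the try/except). Output: PHLVU

Answer: PHLVU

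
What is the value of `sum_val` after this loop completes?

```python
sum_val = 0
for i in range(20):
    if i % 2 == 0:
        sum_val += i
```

Sum of even numbers 0 to 19
`sum_val` takes the values: 0 → 2 → 6 → 12 → 20 → 30 → 42 → 56 → 72 → 90

Answer: 90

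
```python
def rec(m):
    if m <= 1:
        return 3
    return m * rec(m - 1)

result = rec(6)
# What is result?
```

rec(6) = 6 * 5 * 4 * 3 * 2 * 3 = 2160

Answer: 2160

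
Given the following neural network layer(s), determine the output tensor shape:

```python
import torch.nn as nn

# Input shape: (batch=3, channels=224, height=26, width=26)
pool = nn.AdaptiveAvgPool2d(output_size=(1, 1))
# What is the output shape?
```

Input: (3, 224, 26, 26) -> Output: (3, 224, 1, 1)

Answer: (3, 224, 1, 1)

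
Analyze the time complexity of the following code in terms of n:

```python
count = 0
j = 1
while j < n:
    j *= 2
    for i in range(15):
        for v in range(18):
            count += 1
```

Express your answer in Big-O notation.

Each loop level contributes: log n × 1 × 1. Multiplying the contributions gives O(log n).

Answer: O(log n)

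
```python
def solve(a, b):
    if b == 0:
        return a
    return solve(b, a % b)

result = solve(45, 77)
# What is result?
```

solve(45, 77) -> solve(77, 45) -> solve(45, 32) -> solve(32, 13) -> solve(13, 6) -> solve(6, 1) -> solve(1, 0) -> 1

Answer: 1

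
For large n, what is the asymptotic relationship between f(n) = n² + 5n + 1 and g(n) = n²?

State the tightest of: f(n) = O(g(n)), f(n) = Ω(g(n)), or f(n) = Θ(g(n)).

n² + 5n + 1 vs n²: f(n) = Θ(g(n)) — they are asymptotically equivalent (lower-order terms are dominated).

Answer: f(n) = Θ(g(n)) — they are asymptotically equivalent (lower-order terms are dominated).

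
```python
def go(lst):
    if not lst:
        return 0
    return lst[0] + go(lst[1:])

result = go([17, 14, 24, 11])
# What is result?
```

17 + 14 + 24 + 11 + 0 = 66

Answer: 66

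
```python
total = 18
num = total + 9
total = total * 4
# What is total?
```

Trace:
`total = 18` → total = 18
`num = total + 9` → num = 27
`total = total * 4` → total = 72
So total = 72

Answer: 72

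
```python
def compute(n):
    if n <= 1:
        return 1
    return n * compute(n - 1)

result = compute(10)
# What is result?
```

compute(10) = 10 * 9 * 8 * 7 * 6 * 5 * 4 * 3 * 2 * 1 = 3628800

Answer: 3628800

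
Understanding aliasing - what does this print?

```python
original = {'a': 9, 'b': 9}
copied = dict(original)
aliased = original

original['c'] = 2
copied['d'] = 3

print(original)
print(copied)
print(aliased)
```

Key concept: dict() creates copy, assignment creates alias.
Step by step:
`original = {'a': 9, 'b': 9}` → original = {'a': 9, 'b': 9}
`copied = dict(original)` → copied = {'a': 9, 'b': 9}
`aliased = original` → aliased = {'a': 9, 'b': 9} (same object as original)
`original['c'] = 2` → original = {'a': 9, 'b': 9, 'c': 2} (same object as aliased); aliased = {'a': 9, 'b': 9, 'c': 2} (same object as original)
`copied['d'] = 3` → copied = {'a': 9, 'b': 9, 'd': 3}
`print(original)` → prints {'a': 9, 'b': 9, 'c': 2}
`print(copied)` → prints {'a': 9, 'b': 9, 'd': 3}
`print(aliased)` → prints {'a': 9, 'b': 9, 'c': 2}

Answer:
{'a': 9, 'b': 9, 'c': 2}
{'a': 9, 'b': 9, 'd': 3}
{'a': 9, 'b': 9, 'c': 2}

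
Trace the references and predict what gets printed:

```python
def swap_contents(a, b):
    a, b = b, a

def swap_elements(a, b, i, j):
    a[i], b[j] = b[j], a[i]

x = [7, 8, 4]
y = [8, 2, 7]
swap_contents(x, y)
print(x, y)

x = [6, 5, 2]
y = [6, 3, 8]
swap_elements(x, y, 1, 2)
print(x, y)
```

Key concept: parameter rebinding vs mutation.
Step by step:
`x = [7, 8, 4]` → x = [7, 8, 4]
`y = [8, 2, 7]` → y = [8, 2, 7]
`swap_contents(x, y)` → no visible change to tracked variables
`print(x, y)` → prints [7, 8, 4] [8, 2, 7]
`x = [6, 5, 2]` → x = [6, 5, 2]
`y = [6, 3, 8]` → y = [6, 3, 8]
`swap_elements(x, y, 1, 2)` → x = [6, 8, 2]; y = [6, 3, 5]
`print(x, y)` → prints [6, 8, 2] [6, 3, 5]

Answer:
[7, 8, 4] [8, 2, 7]
[6, 8, 2] [6, 3, 5]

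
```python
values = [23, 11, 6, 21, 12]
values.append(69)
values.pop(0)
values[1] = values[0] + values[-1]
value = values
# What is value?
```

Trace:
`values = [23, 11, 6, 21, 12]` → values = [23, 11, 6, 21, 12]
`values.append(69)` → values = [23, 11, 6, 21, 12, 69]
`values.pop(0)` → values = [11, 6, 21, 12, 69]
`values[1] = values[0] + values[-1]` → values = [11, 80, 21, 12, 69]
`value = values` → value = [11, 80, 21, 12, 69]
So value = [11, 80, 21, 12, 69]

Answer: [11, 80, 21, 12, 69]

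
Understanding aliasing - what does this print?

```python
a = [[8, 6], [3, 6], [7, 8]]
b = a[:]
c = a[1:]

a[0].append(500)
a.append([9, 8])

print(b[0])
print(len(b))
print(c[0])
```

Key concept: slice with nested mutation.
Step by step:
`a = [[8, 6], [3, 6], [7, 8]]` → a = [[8, 6], [3, 6], [7, 8]]
`b = a[:]` → b = [[8, 6], [3, 6], [7, 8]]
`c = a[1:]` → c = [[3, 6], [7, 8]]
`a[0].append(500)` → a = [[8, 6, 500], [3, 6], [7, 8]]; b = [[8, 6, 500], [3, 6], [7, 8]]
`a.append([9, 8])` → a = [[8, 6, 500], [3, 6], [7, 8], [9, 8]]
`print(b[0])` → prints [8, 6, 500]
`print(len(b))` → prints 3
`print(c[0])` → prints [3, 6]

Answer:
[8, 6, 500]
3
[3, 6]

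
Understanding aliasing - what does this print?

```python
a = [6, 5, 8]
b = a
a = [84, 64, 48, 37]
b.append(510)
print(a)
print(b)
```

Key concept: rebinding vs mutation: a is rebound to a new list, b still points at the original.
Step by step:
`a = [6, 5, 8]` → a = [6, 5, 8]
`b = a` → b = [6, 5, 8] (same object as a)
`a = [84, 64, 48, 37]` → a = [84, 64, 48, 37]
`b.append(510)` → b = [6, 5, 8, 510]
`print(a)` → prints [84, 64, 48, 37]
`print(b)` → prints [6, 5, 8, 510]

Answer:
[84, 64, 48, 37]
[6, 5, 8, 510]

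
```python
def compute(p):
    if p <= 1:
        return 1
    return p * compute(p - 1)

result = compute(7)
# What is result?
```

compute(7) = 7 * 6 * 5 * 4 * 3 * 2 * 1 = 5040

Answer: 5040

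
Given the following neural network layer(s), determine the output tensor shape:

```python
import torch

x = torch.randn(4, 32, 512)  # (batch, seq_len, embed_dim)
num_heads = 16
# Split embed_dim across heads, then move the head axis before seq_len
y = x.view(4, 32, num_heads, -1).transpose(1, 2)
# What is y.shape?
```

Input: (4, 32, 512) -> head_dim = 512 // 16 = 32; after view: (4, 32, 16, 32) -> after transpose(1, 2): (4, 16, 32, 32) -> Output: (4, 16, 32, 32)

Answer: (4, 16, 32, 32)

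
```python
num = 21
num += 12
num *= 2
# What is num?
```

Trace:
`num = 21` → num = 21
`num += 12` → num = 33
`num *= 2` → num = 66
So num = 66

Answer: 66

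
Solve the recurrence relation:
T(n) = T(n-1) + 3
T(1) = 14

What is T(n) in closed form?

Unrolling: T(n) = T(1) + 3·(n-1) = 14 + 3(n-1) = 3n + 11.

Answer: T(n) = 3n + 11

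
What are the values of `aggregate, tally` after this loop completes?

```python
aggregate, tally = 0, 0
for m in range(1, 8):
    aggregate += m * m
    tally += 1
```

Sum of squares and count
`aggregate, tally` takes the values: (0, 0) → (1, 0) → (1, 1) → (5, 1) → (5, 2) → (14, 2) → (14, 3) → (30, 3) → (30, 4) → (55, 4) → (55, 5) → (91, 5) → (91, 6) → (140, 6) → (140, 7)

Answer: 140, 7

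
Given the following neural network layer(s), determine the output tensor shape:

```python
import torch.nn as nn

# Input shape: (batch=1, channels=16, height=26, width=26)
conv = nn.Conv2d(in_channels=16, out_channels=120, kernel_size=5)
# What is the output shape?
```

Input: (1, 16, 26, 26) -> Output: (1, 120, 22, 22)

Answer: (1, 120, 22, 22)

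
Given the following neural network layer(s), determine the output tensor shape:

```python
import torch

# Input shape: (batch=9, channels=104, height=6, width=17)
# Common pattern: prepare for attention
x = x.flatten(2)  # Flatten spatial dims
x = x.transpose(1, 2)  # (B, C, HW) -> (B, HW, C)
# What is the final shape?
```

Input: (9, 104, 6, 17) -> after flatten(2): (9, 104, 102) -> Output: (9, 102, 104)

Answer: (9, 102, 104)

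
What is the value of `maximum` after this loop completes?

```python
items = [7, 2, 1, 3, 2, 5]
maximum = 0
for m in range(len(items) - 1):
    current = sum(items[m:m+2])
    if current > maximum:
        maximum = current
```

Max sum of 2-element window in [7, 2, 1, 3, 2, 5]
`maximum` takes the values: 0 → 9

Answer: 9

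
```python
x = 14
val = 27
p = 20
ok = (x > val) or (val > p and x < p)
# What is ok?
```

Trace:
`x = 14` → x = 14
`val = 27` → val = 27
`p = 20` → p = 20
`ok = (x > val) or (val > p and x < p)` → ok = True
So ok = True

Answer: True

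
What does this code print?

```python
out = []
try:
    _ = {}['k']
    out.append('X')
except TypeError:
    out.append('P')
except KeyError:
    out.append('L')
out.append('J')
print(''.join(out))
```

Execution trace: 'L' (except KeyError) → 'J' (after the try/except). Output: LJ

Answer: LJ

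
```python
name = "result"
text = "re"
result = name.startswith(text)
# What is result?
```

Trace:
`name = "result"` → name = 'result'
`text = "re"` → text = 're'
`result = name.startswith(text)` → result = True
So result = True

Answer: True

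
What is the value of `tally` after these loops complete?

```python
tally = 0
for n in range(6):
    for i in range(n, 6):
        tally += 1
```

Upper triangle: 6 + 5 + ... + 1
`tally` takes the values: 0 → 1 → 2 → 3 → 4 → 5 → 6 → 7 → 8 → 9 → 10 → 11 → 12 → 13 → 14 → 15 → 16 → 17 → 18 → 19 → 20 → 21

Answer: 21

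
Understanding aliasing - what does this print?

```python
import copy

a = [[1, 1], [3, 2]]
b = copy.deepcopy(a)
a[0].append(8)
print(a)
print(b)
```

Key concept: deep copy is fully independent.
Step by step:
`a = [[1, 1], [3, 2]]` → a = [[1, 1], [3, 2]]
`b = copy.deepcopy(a)` → b = [[1, 1], [3, 2]]
`a[0].append(8)` → a = [[1, 1, 8], [3, 2]]
`print(a)` → prints [[1, 1, 8], [3, 2]]
`print(b)` → prints [[1, 1], [3, 2]]

Answer:
[[1, 1, 8], [3, 2]]
[[1, 1], [3, 2]]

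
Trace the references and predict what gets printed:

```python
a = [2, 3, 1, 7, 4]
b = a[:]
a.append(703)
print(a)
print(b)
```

Key concept: slice [:] creates copy.
Step by step:
`a = [2, 3, 1, 7, 4]` → a = [2, 3, 1, 7, 4]
`b = a[:]` → b = [2, 3, 1, 7, 4]
`a.append(703)` → a = [2, 3, 1, 7, 4, 703]
`print(a)` → prints [2, 3, 1, 7, 4, 703]
`print(b)` → prints [2, 3, 1, 7, 4]

Answer:
[2, 3, 1, 7, 4, 703]
[2, 3, 1, 7, 4]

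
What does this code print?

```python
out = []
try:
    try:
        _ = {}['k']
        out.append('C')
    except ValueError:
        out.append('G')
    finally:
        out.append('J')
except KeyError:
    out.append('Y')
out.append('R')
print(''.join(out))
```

Execution trace: 'J' (inner finally) → 'Y' (outer except KeyError) → 'R' (after the try/except). Output: JYR

Answer: JYR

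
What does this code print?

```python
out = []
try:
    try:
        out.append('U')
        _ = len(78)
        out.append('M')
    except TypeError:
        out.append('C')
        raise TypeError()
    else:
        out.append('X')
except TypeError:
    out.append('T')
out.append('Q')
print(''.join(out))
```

Execution trace: 'U' (try body) → 'C' (except TypeError) → 'T' (outer except TypeError) → 'Q' (after the try/except). Output: UCTQ

Answer: UCTQ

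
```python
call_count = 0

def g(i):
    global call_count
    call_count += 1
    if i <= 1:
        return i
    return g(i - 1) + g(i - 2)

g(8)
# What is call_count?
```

Calls(i) = 1 + Calls(i-1) + Calls(i-2); Calls(0)=Calls(1)=1. For i=8 this gives 67.

Answer: 67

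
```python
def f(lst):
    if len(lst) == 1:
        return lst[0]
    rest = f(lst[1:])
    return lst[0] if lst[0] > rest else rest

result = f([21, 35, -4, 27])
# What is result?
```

Recursive max over [21, 35, -4, 27] = 35

Answer: 35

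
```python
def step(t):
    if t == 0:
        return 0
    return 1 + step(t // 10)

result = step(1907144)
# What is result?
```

Count of digits of 1907144: 7

Answer: 7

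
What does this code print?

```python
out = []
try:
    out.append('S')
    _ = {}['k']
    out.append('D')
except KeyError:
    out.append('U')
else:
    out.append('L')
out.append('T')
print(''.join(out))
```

Execution trace: 'S' (try body) → 'U' (except KeyError) → 'T' (after the try/except). Output: SUT

Answer: SUT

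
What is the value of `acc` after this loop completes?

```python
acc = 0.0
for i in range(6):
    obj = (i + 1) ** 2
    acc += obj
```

Sum of squared losses 1² + 2² + ... + 6²
`acc` takes the values: 0.0 → 1.0 → 5.0 → 14.0 → 30.0 → 55.0 → 91.0

Answer: 91.0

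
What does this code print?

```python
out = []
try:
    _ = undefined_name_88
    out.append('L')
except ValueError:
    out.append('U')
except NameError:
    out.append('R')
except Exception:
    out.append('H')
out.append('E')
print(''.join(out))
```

Execution trace: 'R' (except NameError) → 'E' (after the try/except). Output: RE

Answer: RE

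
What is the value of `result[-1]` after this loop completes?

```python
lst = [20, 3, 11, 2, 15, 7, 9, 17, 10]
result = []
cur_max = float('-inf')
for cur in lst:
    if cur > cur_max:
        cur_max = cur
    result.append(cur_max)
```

Running max ends at 20
`result` takes the values: [] → [20] → [20, 20] → [20, 20, 20] → [20, 20, 20, 20] → [20, 20, 20, 20, 20] → [20, 20, 20, 20, 20, 20] → [20, 20, 20, 20, 20, 20, 20] → [20, 20, 20, 20, 20, 20, 20, 20] → [20, 20, 20, 20, 20, 20, 20, 20, 20]
So `result[-1]` = 20

Answer: 20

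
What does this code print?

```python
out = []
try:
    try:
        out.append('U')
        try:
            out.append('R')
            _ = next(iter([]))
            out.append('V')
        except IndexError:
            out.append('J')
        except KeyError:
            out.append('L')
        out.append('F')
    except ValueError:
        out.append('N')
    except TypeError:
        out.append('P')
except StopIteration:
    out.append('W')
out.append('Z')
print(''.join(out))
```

Execution trace: 'U' (try body) → 'R' (inner try body) → 'W' (outer except StopIteration) → 'Z' (after the try/except). Output: URWZ

Answer: URWZ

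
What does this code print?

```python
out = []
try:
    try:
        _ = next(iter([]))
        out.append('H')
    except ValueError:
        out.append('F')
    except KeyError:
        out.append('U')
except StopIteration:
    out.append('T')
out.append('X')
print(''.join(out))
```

Execution trace: 'T' (outer except StopIteration) → 'X' (after the try/except). Output: TX

Answer: TX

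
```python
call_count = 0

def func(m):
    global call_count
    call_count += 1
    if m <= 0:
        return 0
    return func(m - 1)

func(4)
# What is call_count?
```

Linear recursion stepping by 1: 5 calls from m=4 down to ≤0.

Answer: 5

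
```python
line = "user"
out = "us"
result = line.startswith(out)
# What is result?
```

Trace:
`line = "user"` → line = 'user'
`out = "us"` → out = 'us'
`result = line.startswith(out)` → result = True
So result = True

Answer: True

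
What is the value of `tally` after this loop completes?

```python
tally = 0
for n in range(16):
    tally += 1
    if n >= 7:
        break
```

Loop breaks when n reaches 7, tally is 8
`tally` takes the values: 0 → 1 → 2 → 3 → 4 → 5 → 6 → 7 → 8

Answer: 8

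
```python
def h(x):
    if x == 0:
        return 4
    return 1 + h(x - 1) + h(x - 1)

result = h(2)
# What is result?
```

h(x) = 1 + 2·h(x-1), h(0)=4. Closed form: (4+1)·2^2 - 1 = 19.

Answer: 19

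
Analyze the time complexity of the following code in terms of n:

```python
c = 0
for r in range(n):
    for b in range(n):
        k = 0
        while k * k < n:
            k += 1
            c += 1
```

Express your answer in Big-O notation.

Each loop level contributes: n × n × √n. Multiplying the contributions gives O(n^2√n).

Answer: O(n^2√n)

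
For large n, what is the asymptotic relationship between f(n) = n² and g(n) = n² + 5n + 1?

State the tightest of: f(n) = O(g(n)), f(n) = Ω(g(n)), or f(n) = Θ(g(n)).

n² vs n² + 5n + 1: f(n) = Θ(g(n)) — they are asymptotically equivalent (lower-order terms are dominated).

Answer: f(n) = Θ(g(n)) — they are asymptotically equivalent (lower-order terms are dominated).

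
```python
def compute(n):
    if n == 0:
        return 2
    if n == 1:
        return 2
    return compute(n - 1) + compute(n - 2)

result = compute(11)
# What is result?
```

Build up from base cases: compute(0)=2, compute(1)=2, compute(2)=4, compute(3)=6, compute(4)=10, compute(5)=16, compute(6)=26, ..., compute(11)=288

Answer: 288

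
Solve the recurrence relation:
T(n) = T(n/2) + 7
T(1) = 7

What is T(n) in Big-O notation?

Each step divides n by 2 and adds 7. After log_2(n) steps we reach T(1)=7. So T(n) = 7·log_2(n) + 7 = O(log n).

Answer: O(log n)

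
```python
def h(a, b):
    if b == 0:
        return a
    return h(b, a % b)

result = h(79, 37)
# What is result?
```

h(79, 37) -> h(37, 5) -> h(5, 2) -> h(2, 1) -> h(1, 0) -> 1

Answer: 1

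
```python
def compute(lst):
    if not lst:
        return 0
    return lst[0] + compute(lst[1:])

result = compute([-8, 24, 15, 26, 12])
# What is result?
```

(-8) + 24 + 15 + 26 + 12 + 0 = 69

Answer: 69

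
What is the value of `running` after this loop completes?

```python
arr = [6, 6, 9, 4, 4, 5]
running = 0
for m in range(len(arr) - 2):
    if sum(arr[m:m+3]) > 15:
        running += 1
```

Count windows with sum > 15
`running` takes the values: 0 → 1 → 2 → 3

Answer: 3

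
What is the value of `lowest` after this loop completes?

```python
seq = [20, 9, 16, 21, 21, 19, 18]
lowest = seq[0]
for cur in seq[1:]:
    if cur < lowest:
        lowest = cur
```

Minimum of [20, 9, 16, 21, 21, 19, 18]
`lowest` takes the values: 20 → 9

Answer: 9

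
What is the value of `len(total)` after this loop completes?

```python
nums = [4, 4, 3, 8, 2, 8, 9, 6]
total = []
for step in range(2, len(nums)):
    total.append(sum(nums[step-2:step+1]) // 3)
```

Number of 3-element averages
`total` takes the values: [] → [3] → [3, 5] → [3, 5, 4] → [3, 5, 4, 6] → [3, 5, 4, 6, 6] → [3, 5, 4, 6, 6, 7]
So `len(total)` = 6

Answer: 6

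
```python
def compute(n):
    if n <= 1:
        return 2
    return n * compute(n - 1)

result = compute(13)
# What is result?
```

compute(13) = 13 * 12 * 11 * 10 * 9 * 8 * 7 * 6 * 5 * 4 * 3 * 2 * 2 = 12454041600

Answer: 12454041600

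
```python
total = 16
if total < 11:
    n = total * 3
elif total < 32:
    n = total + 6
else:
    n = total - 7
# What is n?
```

Trace:
`total = 16` → total = 16
`if total < 11: ...` → total < 11 is False, total < 32 is True → n = 22
So n = 22

Answer: 22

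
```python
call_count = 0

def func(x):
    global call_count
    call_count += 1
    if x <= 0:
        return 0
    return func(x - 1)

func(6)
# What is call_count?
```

Linear recursion stepping by 1: 7 calls from x=6 down to ≤0.

Answer: 7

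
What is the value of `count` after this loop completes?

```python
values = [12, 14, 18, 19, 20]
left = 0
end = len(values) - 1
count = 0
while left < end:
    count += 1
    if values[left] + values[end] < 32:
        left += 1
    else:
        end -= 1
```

Steps to find pair summing to 32
`count` takes the values: 0 → 1 → 2 → 3 → 4

Answer: 4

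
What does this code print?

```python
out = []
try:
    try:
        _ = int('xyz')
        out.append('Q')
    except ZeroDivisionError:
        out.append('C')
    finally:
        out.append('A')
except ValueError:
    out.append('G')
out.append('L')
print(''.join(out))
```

Execution trace: 'A' (finally) → 'G' (outer except ValueError) → 'L' (after the try/except). Output: AGL

Answer: AGL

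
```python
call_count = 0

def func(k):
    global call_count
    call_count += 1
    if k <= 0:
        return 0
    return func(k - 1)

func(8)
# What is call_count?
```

Linear recursion stepping by 1: 9 calls from k=8 down to ≤0.

Answer: 9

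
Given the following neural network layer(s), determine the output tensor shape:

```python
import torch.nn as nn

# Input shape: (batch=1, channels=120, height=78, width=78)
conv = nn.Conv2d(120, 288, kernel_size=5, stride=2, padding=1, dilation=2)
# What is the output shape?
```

Input: (1, 120, 78, 78) -> Output: (1, 288, 36, 36)

Answer: (1, 288, 36, 36)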